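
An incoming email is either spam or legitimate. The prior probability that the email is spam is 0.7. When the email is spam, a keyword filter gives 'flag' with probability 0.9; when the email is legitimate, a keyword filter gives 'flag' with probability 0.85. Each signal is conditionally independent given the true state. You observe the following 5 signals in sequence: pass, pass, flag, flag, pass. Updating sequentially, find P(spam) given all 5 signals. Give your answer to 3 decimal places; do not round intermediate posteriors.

Each posterior becomes the prior for the next update.
After 'pass': P(spam) = 0.1·0.7000 / (0.1·0.7000 + 0.15·0.3000) ≈ 0.6087
After 'pass': P(spam) = 0.1·0.6087 / (0.1·0.6087 + 0.15·0.3913) ≈ 0.5091
After 'flag': P(spam) = 0.9·0.5091 / (0.9·0.5091 + 0.85·0.4909) ≈ 0.5234
After 'flag': P(spam) = 0.9·0.5234 / (0.9·0.5234 + 0.85·0.4766) ≈ 0.5376
After 'pass': P(spam) = 0.1·0.5376 / (0.1·0.5376 + 0.15·0.4624) ≈ 0.4366

0.437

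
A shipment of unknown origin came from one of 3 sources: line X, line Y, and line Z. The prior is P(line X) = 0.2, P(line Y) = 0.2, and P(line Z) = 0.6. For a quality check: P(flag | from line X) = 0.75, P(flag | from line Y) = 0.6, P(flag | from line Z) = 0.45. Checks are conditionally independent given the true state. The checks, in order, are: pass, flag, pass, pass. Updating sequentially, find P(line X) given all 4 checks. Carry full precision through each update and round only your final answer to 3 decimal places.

After 'pass': normaliser = 0.25·0.2000 + 0.4·0.2000 + 0.55·0.6000; P(line X) ≈ 0.1087, P(line Y) ≈ 0.1739, P(line Z) ≈ 0.7174
After 'flag': normaliser = 0.75·0.1087 + 0.6·0.1739 + 0.45·0.7174; P(line X) ≈ 0.1603, P(line Y) ≈ 0.2051, P(line Z) ≈ 0.6346
After 'pass': normaliser = 0.25·0.1603 + 0.4·0.2051 + 0.55·0.6346; P(line X) ≈ 0.0850, P(line Y) ≈ 0.1741, P(line Z) ≈ 0.7408
After 'pass': normaliser = 0.25·0.0850 + 0.4·0.1741 + 0.55·0.7408; P(line X) ≈ 0.0427, P(line Y) ≈ 0.1398, P(line Z) ≈ 0.8176

0.043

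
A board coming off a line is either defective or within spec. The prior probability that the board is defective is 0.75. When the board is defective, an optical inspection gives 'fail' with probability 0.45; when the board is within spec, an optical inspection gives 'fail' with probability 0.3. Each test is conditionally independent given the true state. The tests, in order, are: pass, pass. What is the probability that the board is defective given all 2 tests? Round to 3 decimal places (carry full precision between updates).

Apply Bayes' rule sequentially, carrying P(defective) forward.
After 'pass': P(defective) = 0.55·0.7500 / (0.55·0.7500 + 0.7·0.2500) ≈ 0.7021
After 'pass': P(defective) = 0.55·0.7021 / (0.55·0.7021 + 0.7·0.2979) ≈ 0.6494

0.649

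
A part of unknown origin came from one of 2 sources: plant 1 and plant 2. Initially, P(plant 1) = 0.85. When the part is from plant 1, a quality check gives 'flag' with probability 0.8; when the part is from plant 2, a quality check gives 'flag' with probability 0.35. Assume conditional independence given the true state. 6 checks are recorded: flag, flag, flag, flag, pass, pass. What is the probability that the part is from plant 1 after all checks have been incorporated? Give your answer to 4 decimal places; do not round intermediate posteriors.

0.9361

Each posterior becomes the prior for the next update.
After 'flag': P(plant 1) = 0.8·0.8500 / (0.8·0.8500 + 0.35·0.1500) ≈ 0.9283
After 'flag': P(plant 1) = 0.8·0.9283 / (0.8·0.9283 + 0.35·0.0717) ≈ 0.9673
After 'flag': P(plant 1) = 0.8·0.9673 / (0.8·0.9673 + 0.35·0.0327) ≈ 0.9854
After 'flag': P(plant 1) = 0.8·0.9854 / (0.8·0.9854 + 0.35·0.0146) ≈ 0.9936
After 'pass': P(plant 1) = 0.2·0.9936 / (0.2·0.9936 + 0.65·0.0064) ≈ 0.9794
After 'pass': P(plant 1) = 0.2·0.9794 / (0.2·0.9794 + 0.65·0.0206) ≈ 0.9361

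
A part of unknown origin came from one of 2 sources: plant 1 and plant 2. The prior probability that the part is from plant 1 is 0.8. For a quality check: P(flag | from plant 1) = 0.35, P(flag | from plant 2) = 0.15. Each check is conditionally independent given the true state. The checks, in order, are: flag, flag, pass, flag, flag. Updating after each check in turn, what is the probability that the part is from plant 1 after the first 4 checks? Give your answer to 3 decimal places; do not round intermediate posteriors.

0.975

After 'flag': P(plant 1) = 0.35·0.8000 / (0.35·0.8000 + 0.15·0.2000) ≈ 0.9032
After 'flag': P(plant 1) = 0.35·0.9032 / (0.35·0.9032 + 0.15·0.0968) ≈ 0.9561
After 'pass': P(plant 1) = 0.65·0.9561 / (0.65·0.9561 + 0.85·0.0439) ≈ 0.9434
After 'flag': P(plant 1) = 0.35·0.9434 / (0.35·0.9434 + 0.15·0.0566) ≈ 0.9749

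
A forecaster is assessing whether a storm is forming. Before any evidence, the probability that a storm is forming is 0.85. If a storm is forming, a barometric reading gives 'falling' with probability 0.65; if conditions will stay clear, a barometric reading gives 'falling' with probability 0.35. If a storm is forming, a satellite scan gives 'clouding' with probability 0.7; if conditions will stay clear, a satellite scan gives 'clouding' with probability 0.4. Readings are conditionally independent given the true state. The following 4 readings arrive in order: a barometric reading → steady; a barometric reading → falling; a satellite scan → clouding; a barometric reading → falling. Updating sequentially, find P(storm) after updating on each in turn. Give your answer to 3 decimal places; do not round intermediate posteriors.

0.948

Apply Bayes' rule sequentially, carrying P(storm) forward.
After a barometric reading='steady': P(storm) = 0.35·0.8500 / (0.35·0.8500 + 0.65·0.1500) ≈ 0.7532
After a barometric reading='falling': P(storm) = 0.65·0.7532 / (0.65·0.7532 + 0.35·0.2468) ≈ 0.8500
After a satellite scan='clouding': P(storm) = 0.7·0.8500 / (0.7·0.8500 + 0.4·0.1500) ≈ 0.9084
After a barometric reading='falling': P(storm) = 0.65·0.9084 / (0.65·0.9084 + 0.35·0.0916) ≈ 0.9485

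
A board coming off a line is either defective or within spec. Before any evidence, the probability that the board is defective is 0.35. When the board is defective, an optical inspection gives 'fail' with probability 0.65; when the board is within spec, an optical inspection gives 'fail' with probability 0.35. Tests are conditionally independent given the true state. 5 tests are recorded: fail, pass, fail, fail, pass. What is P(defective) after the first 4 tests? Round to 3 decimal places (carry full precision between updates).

After 'fail': P(defective) = 0.65·0.3500 / (0.65·0.3500 + 0.35·0.6500) ≈ 0.5000
After 'pass': P(defective) = 0.35·0.5000 / (0.35·0.5000 + 0.65·0.5000) ≈ 0.3500
After 'fail': P(defective) = 0.65·0.3500 / (0.65·0.3500 + 0.35·0.6500) ≈ 0.5000
After 'fail': P(defective) = 0.65·0.5000 / (0.65·0.5000 + 0.35·0.5000) ≈ 0.6500

0.650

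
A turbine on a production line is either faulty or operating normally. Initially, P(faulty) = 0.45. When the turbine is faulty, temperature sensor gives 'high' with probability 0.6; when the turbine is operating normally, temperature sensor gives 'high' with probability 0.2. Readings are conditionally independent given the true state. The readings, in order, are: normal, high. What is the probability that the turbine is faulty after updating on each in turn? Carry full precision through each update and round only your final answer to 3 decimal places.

Apply Bayes' rule sequentially, carrying P(faulty) forward.
After 'normal': P(faulty) = 0.4·0.4500 / (0.4·0.4500 + 0.8·0.5500) ≈ 0.2903
After 'high': P(faulty) = 0.6·0.2903 / (0.6·0.2903 + 0.2·0.7097) ≈ 0.5510

0.551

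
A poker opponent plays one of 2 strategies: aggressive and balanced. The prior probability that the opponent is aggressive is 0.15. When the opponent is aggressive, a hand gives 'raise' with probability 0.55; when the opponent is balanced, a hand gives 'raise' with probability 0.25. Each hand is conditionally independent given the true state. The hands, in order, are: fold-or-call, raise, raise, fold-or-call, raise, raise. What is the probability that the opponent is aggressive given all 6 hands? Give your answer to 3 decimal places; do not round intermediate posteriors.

After 'fold-or-call': P(aggressive) = 0.45·0.1500 / (0.45·0.1500 + 0.75·0.8500) ≈ 0.0957
After 'raise': P(aggressive) = 0.55·0.0957 / (0.55·0.0957 + 0.25·0.9043) ≈ 0.1889
After 'raise': P(aggressive) = 0.55·0.1889 / (0.55·0.1889 + 0.25·0.8111) ≈ 0.3388
After 'fold-or-call': P(aggressive) = 0.45·0.3388 / (0.45·0.3388 + 0.75·0.6612) ≈ 0.2352
After 'raise': P(aggressive) = 0.55·0.2352 / (0.55·0.2352 + 0.25·0.7648) ≈ 0.4035
After 'raise': P(aggressive) = 0.55·0.4035 / (0.55·0.4035 + 0.25·0.5965) ≈ 0.5981

0.598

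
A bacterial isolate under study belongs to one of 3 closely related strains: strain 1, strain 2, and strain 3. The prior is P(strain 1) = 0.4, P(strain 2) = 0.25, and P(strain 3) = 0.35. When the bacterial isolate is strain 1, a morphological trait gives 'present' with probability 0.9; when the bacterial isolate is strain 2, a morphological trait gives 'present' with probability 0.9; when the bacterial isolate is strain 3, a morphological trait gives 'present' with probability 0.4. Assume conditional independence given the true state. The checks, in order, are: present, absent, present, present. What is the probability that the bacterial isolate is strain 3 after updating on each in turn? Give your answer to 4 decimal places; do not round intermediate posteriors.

After 'present': normaliser = 0.9·0.4000 + 0.9·0.2500 + 0.4·0.3500; P(strain 1) ≈ 0.4966, P(strain 2) ≈ 0.3103, P(strain 3) ≈ 0.1931
After 'absent': normaliser = 0.1·0.4966 + 0.1·0.3103 + 0.6·0.1931; P(strain 1) ≈ 0.2526, P(strain 2) ≈ 0.1579, P(strain 3) ≈ 0.5895
After 'present': normaliser = 0.9·0.2526 + 0.9·0.1579 + 0.4·0.5895; P(strain 1) ≈ 0.3757, P(strain 2) ≈ 0.2348, P(strain 3) ≈ 0.3896
After 'present': normaliser = 0.9·0.3757 + 0.9·0.2348 + 0.4·0.3896; P(strain 1) ≈ 0.4794, P(strain 2) ≈ 0.2996, P(strain 3) ≈ 0.2210

0.2210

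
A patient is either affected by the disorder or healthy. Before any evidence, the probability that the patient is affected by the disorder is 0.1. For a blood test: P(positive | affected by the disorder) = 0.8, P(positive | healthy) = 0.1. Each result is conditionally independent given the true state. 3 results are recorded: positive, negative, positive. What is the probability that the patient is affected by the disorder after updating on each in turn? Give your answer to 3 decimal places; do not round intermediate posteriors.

0.612

After 'positive': P(affected) = 0.8·0.1000 / (0.8·0.1000 + 0.1·0.9000) ≈ 0.4706
After 'negative': P(affected) = 0.2·0.4706 / (0.2·0.4706 + 0.9·0.5294) ≈ 0.1649
After 'positive': P(affected) = 0.8·0.1649 / (0.8·0.1649 + 0.1·0.8351) ≈ 0.6124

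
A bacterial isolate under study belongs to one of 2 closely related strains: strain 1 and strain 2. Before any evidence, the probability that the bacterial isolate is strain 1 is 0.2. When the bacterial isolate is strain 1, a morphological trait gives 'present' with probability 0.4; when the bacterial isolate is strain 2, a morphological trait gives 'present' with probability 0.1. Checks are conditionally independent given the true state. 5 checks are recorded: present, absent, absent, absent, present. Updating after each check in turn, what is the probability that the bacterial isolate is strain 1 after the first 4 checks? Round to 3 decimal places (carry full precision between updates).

0.229

After 'present': P(strain 1) = 0.4·0.2000 / (0.4·0.2000 + 0.1·0.8000) ≈ 0.5000
After 'absent': P(strain 1) = 0.6·0.5000 / (0.6·0.5000 + 0.9·0.5000) ≈ 0.4000
After 'absent': P(strain 1) = 0.6·0.4000 / (0.6·0.4000 + 0.9·0.6000) ≈ 0.3077
After 'absent': P(strain 1) = 0.6·0.3077 / (0.6·0.3077 + 0.9·0.6923) ≈ 0.2286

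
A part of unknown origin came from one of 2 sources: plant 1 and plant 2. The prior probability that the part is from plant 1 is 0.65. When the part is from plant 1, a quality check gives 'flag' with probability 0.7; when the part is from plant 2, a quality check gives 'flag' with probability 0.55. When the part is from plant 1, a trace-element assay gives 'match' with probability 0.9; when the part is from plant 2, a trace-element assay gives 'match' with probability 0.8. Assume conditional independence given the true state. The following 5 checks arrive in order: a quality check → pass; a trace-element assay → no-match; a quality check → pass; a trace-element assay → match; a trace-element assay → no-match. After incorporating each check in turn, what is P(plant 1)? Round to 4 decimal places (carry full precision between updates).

0.1884

After a quality check='pass': P(plant 1) = 0.3·0.6500 / (0.3·0.6500 + 0.45·0.3500) ≈ 0.5532
After a trace-element assay='no-match': P(plant 1) = 0.1·0.5532 / (0.1·0.5532 + 0.2·0.4468) ≈ 0.3824
After a quality check='pass': P(plant 1) = 0.3·0.3824 / (0.3·0.3824 + 0.45·0.6176) ≈ 0.2921
After a trace-element assay='match': P(plant 1) = 0.9·0.2921 / (0.9·0.2921 + 0.8·0.7079) ≈ 0.3171
After a trace-element assay='no-match': P(plant 1) = 0.1·0.3171 / (0.1·0.3171 + 0.2·0.6829) ≈ 0.1884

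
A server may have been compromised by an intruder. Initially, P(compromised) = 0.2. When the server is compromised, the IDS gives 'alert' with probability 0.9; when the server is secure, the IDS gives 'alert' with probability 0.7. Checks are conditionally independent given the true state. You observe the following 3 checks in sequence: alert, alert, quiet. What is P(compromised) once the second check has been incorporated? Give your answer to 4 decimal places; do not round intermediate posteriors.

0.2924

After 'alert': P(compromised) = 0.9·0.2000 / (0.9·0.2000 + 0.7·0.8000) ≈ 0.2432
After 'alert': P(compromised) = 0.9·0.2432 / (0.9·0.2432 + 0.7·0.7568) ≈ 0.2924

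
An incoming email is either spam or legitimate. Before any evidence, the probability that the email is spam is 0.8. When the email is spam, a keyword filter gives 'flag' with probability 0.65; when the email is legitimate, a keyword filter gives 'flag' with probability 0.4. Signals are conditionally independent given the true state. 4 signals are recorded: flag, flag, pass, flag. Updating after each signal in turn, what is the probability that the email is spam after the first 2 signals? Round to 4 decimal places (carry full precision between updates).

0.9135

After 'flag': P(spam) = 0.65·0.8000 / (0.65·0.8000 + 0.4·0.2000) ≈ 0.8667
After 'flag': P(spam) = 0.65·0.8667 / (0.65·0.8667 + 0.4·0.1333) ≈ 0.9135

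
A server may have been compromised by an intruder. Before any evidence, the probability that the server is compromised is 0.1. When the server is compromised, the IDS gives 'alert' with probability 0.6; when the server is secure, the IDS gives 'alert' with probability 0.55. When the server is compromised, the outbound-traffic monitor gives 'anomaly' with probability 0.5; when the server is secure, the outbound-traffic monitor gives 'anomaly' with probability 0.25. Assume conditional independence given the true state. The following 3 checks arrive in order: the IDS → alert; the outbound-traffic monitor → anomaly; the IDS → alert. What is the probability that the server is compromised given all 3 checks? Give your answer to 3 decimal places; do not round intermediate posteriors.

0.209

After the IDS='alert': P(compromised) = 0.6·0.1000 / (0.6·0.1000 + 0.55·0.9000) ≈ 0.1081
After the outbound-traffic monitor='anomaly': P(compromised) = 0.5·0.1081 / (0.5·0.1081 + 0.25·0.8919) ≈ 0.1951
After the IDS='alert': P(compromised) = 0.6·0.1951 / (0.6·0.1951 + 0.55·0.8049) ≈ 0.2092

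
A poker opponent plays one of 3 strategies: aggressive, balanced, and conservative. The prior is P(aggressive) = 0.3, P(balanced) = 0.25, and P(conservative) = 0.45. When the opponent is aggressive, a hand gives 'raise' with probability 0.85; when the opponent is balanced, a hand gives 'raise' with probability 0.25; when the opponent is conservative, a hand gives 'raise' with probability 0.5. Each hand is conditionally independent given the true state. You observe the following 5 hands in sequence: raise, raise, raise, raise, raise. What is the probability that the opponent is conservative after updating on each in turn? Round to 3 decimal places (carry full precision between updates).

Each posterior becomes the prior for the next update.
After 'raise': normaliser = 0.85·0.3000 + 0.25·0.2500 + 0.5·0.4500; P(aggressive) ≈ 0.4700, P(balanced) ≈ 0.1152, P(conservative) ≈ 0.4147
After 'raise': normaliser = 0.85·0.4700 + 0.25·0.1152 + 0.5·0.4147; P(aggressive) ≈ 0.6285, P(balanced) ≈ 0.0453, P(conservative) ≈ 0.3262
After 'raise': normaliser = 0.85·0.6285 + 0.25·0.0453 + 0.5·0.3262; P(aggressive) ≈ 0.7539, P(balanced) ≈ 0.0160, P(conservative) ≈ 0.2302
After 'raise': normaliser = 0.85·0.7539 + 0.25·0.0160 + 0.5·0.2302; P(aggressive) ≈ 0.8433, P(balanced) ≈ 0.0053, P(conservative) ≈ 0.1515
After 'raise': normaliser = 0.85·0.8433 + 0.25·0.0053 + 0.5·0.1515; P(aggressive) ≈ 0.9030, P(balanced) ≈ 0.0017, P(conservative) ≈ 0.0954

0.095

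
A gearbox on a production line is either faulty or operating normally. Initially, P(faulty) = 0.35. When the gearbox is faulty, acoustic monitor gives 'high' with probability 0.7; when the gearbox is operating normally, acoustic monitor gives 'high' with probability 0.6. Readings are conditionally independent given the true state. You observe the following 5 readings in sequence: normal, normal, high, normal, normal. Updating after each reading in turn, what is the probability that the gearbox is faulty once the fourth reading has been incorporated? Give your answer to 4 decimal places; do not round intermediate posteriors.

After 'normal': P(faulty) = 0.3·0.3500 / (0.3·0.3500 + 0.4·0.6500) ≈ 0.2877
After 'normal': P(faulty) = 0.3·0.2877 / (0.3·0.2877 + 0.4·0.7123) ≈ 0.2325
After 'high': P(faulty) = 0.7·0.2325 / (0.7·0.2325 + 0.6·0.7675) ≈ 0.2611
After 'normal': P(faulty) = 0.3·0.2611 / (0.3·0.2611 + 0.4·0.7389) ≈ 0.2095

0.2095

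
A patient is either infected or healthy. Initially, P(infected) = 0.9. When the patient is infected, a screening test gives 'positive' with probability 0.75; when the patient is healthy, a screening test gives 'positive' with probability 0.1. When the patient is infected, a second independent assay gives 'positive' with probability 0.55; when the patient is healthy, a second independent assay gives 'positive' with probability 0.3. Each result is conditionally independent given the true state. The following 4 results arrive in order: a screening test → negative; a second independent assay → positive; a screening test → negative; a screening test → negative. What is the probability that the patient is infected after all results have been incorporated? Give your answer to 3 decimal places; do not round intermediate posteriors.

0.261

Apply Bayes' rule sequentially, carrying P(infected) forward.
After a screening test='negative': P(infected) = 0.25·0.9000 / (0.25·0.9000 + 0.9·0.1000) ≈ 0.7143
After a second independent assay='positive': P(infected) = 0.55·0.7143 / (0.55·0.7143 + 0.3·0.2857) ≈ 0.8209
After a screening test='negative': P(infected) = 0.25·0.8209 / (0.25·0.8209 + 0.9·0.1791) ≈ 0.5601
After a screening test='negative': P(infected) = 0.25·0.5601 / (0.25·0.5601 + 0.9·0.4399) ≈ 0.2613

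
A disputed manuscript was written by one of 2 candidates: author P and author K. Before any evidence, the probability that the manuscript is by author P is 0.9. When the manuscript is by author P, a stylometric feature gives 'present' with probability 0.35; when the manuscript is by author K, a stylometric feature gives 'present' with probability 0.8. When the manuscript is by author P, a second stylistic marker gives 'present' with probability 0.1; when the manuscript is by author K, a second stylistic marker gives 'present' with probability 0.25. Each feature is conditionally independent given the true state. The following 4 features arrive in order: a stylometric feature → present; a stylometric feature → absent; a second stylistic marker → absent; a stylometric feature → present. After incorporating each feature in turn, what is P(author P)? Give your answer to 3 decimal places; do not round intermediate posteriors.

0.870

After a stylometric feature='present': P(author P) = 0.35·0.9000 / (0.35·0.9000 + 0.8·0.1000) ≈ 0.7975
After a stylometric feature='absent': P(author P) = 0.65·0.7975 / (0.65·0.7975 + 0.2·0.2025) ≈ 0.9275
After a second stylistic marker='absent': P(author P) = 0.9·0.9275 / (0.9·0.9275 + 0.75·0.0725) ≈ 0.9389
After a stylometric feature='present': P(author P) = 0.35·0.9389 / (0.35·0.9389 + 0.8·0.0611) ≈ 0.8704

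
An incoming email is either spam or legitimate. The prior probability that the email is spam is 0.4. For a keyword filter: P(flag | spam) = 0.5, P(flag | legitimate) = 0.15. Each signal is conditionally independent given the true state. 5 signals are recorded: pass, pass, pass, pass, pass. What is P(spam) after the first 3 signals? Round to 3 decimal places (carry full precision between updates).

0.119

After 'pass': P(spam) = 0.5·0.4000 / (0.5·0.4000 + 0.85·0.6000) ≈ 0.2817
After 'pass': P(spam) = 0.5·0.2817 / (0.5·0.2817 + 0.85·0.7183) ≈ 0.1874
After 'pass': P(spam) = 0.5·0.1874 / (0.5·0.1874 + 0.85·0.8126) ≈ 0.1195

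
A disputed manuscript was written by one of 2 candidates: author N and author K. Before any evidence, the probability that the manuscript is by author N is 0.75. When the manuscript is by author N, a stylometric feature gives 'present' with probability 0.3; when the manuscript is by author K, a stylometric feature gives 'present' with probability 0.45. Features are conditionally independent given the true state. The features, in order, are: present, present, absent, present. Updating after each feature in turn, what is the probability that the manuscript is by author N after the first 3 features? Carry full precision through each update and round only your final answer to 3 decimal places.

0.629

Each posterior becomes the prior for the next update.
After 'present': P(author N) = 0.3·0.7500 / (0.3·0.7500 + 0.45·0.2500) ≈ 0.6667
After 'present': P(author N) = 0.3·0.6667 / (0.3·0.6667 + 0.45·0.3333) ≈ 0.5714
After 'absent': P(author N) = 0.7·0.5714 / (0.7·0.5714 + 0.55·0.4286) ≈ 0.6292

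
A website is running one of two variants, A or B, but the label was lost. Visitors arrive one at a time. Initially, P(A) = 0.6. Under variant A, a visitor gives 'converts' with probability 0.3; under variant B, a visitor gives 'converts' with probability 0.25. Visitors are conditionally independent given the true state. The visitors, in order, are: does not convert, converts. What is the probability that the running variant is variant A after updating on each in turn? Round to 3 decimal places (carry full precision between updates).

After 'does not convert': P(A) = 0.7·0.6000 / (0.7·0.6000 + 0.75·0.4000) ≈ 0.5833
After 'converts': P(A) = 0.3·0.5833 / (0.3·0.5833 + 0.25·0.4167) ≈ 0.6269

0.627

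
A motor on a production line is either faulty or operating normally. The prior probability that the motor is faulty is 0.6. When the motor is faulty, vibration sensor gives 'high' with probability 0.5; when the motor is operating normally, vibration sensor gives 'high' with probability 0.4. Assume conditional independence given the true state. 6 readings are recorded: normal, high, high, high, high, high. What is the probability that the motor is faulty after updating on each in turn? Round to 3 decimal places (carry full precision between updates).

0.792

After 'normal': P(faulty) = 0.5·0.6000 / (0.5·0.6000 + 0.6·0.4000) ≈ 0.5556
After 'high': P(faulty) = 0.5·0.5556 / (0.5·0.5556 + 0.4·0.4444) ≈ 0.6098
After 'high': P(faulty) = 0.5·0.6098 / (0.5·0.6098 + 0.4·0.3902) ≈ 0.6614
After 'high': P(faulty) = 0.5·0.6614 / (0.5·0.6614 + 0.4·0.3386) ≈ 0.7094
After 'high': P(faulty) = 0.5·0.7094 / (0.5·0.7094 + 0.4·0.2906) ≈ 0.7532
After 'high': P(faulty) = 0.5·0.7532 / (0.5·0.7532 + 0.4·0.2468) ≈ 0.7923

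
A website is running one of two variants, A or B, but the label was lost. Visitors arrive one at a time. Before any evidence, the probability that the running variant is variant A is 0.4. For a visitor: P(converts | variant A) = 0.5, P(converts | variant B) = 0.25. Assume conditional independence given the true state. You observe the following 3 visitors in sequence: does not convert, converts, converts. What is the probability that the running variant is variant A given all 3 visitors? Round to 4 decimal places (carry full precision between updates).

Each posterior becomes the prior for the next update.
After 'does not convert': P(A) = 0.5·0.4000 / (0.5·0.4000 + 0.75·0.6000) ≈ 0.3077
After 'converts': P(A) = 0.5·0.3077 / (0.5·0.3077 + 0.25·0.6923) ≈ 0.4706
After 'converts': P(A) = 0.5·0.4706 / (0.5·0.4706 + 0.25·0.5294) ≈ 0.6400

0.6400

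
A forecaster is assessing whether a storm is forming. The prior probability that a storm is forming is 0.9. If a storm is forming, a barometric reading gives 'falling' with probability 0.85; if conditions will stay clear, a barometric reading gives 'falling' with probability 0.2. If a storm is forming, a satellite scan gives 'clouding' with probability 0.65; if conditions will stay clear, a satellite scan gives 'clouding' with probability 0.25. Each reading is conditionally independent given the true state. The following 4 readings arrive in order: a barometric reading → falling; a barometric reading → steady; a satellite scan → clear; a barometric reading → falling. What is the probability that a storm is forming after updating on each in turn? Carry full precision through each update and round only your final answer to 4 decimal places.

0.9343

Each posterior becomes the prior for the next update.
After a barometric reading='falling': P(storm) = 0.85·0.9000 / (0.85·0.9000 + 0.2·0.1000) ≈ 0.9745
After a barometric reading='steady': P(storm) = 0.15·0.9745 / (0.15·0.9745 + 0.8·0.0255) ≈ 0.8776
After a satellite scan='clear': P(storm) = 0.35·0.8776 / (0.35·0.8776 + 0.75·0.1224) ≈ 0.7699
After a barometric reading='falling': P(storm) = 0.85·0.7699 / (0.85·0.7699 + 0.2·0.2301) ≈ 0.9343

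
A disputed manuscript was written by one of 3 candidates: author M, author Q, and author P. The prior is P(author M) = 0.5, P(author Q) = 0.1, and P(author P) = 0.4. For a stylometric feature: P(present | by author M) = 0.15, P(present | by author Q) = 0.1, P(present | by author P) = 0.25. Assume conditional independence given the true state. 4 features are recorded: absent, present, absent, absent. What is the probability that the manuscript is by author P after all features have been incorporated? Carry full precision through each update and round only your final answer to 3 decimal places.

0.442

After 'absent': normaliser = 0.85·0.5000 + 0.9·0.1000 + 0.75·0.4000; P(author M) ≈ 0.5215, P(author Q) ≈ 0.1104, P(author P) ≈ 0.3681
After 'present': normaliser = 0.15·0.5215 + 0.1·0.1104 + 0.25·0.3681; P(author M) ≈ 0.4315, P(author Q) ≈ 0.0609, P(author P) ≈ 0.5076
After 'absent': normaliser = 0.85·0.4315 + 0.9·0.0609 + 0.75·0.5076; P(author M) ≈ 0.4571, P(author Q) ≈ 0.0683, P(author P) ≈ 0.4745
After 'absent': normaliser = 0.85·0.4571 + 0.9·0.0683 + 0.75·0.4745; P(author M) ≈ 0.4821, P(author Q) ≈ 0.0763, P(author P) ≈ 0.4416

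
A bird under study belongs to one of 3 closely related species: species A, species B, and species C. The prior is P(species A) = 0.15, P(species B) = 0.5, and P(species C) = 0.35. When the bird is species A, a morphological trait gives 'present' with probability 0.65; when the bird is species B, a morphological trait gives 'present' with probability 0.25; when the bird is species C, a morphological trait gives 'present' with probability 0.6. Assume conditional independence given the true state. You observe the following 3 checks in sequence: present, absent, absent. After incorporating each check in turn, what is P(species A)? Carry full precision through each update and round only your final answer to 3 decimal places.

0.103

After 'present': normaliser = 0.65·0.1500 + 0.25·0.5000 + 0.6·0.3500; P(species A) ≈ 0.2254, P(species B) ≈ 0.2890, P(species C) ≈ 0.4855
After 'absent': normaliser = 0.35·0.2254 + 0.75·0.2890 + 0.4·0.4855; P(species A) ≈ 0.1611, P(species B) ≈ 0.4425, P(species C) ≈ 0.3965
After 'absent': normaliser = 0.35·0.1611 + 0.75·0.4425 + 0.4·0.3965; P(species A) ≈ 0.1031, P(species B) ≈ 0.6069, P(species C) ≈ 0.2900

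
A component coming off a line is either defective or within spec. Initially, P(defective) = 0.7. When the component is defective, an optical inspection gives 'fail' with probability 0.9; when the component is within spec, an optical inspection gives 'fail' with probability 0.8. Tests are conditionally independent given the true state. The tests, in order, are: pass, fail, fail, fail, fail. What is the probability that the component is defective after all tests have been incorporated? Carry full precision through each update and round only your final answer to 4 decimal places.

0.6514

After 'pass': P(defective) = 0.1·0.7000 / (0.1·0.7000 + 0.2·0.3000) ≈ 0.5385
After 'fail': P(defective) = 0.9·0.5385 / (0.9·0.5385 + 0.8·0.4615) ≈ 0.5676
After 'fail': P(defective) = 0.9·0.5676 / (0.9·0.5676 + 0.8·0.4324) ≈ 0.5962
After 'fail': P(defective) = 0.9·0.5962 / (0.9·0.5962 + 0.8·0.4038) ≈ 0.6242
After 'fail': P(defective) = 0.9·0.6242 / (0.9·0.6242 + 0.8·0.3758) ≈ 0.6514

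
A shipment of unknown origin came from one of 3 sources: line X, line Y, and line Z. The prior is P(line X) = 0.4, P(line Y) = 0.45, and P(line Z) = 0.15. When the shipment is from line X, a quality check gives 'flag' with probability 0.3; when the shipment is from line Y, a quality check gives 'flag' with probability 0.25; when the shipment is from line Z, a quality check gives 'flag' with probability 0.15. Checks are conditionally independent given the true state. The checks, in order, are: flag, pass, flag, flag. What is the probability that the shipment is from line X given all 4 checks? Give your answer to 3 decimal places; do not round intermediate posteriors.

After 'flag': normaliser = 0.3·0.4000 + 0.25·0.4500 + 0.15·0.1500; P(line X) ≈ 0.4706, P(line Y) ≈ 0.4412, P(line Z) ≈ 0.0882
After 'pass': normaliser = 0.7·0.4706 + 0.75·0.4412 + 0.85·0.0882; P(line X) ≈ 0.4480, P(line Y) ≈ 0.4500, P(line Z) ≈ 0.1020
After 'flag': normaliser = 0.3·0.4480 + 0.25·0.4500 + 0.15·0.1020; P(line X) ≈ 0.5126, P(line Y) ≈ 0.4291, P(line Z) ≈ 0.0584
After 'flag': normaliser = 0.3·0.5126 + 0.25·0.4291 + 0.15·0.0584; P(line X) ≈ 0.5700, P(line Y) ≈ 0.3976, P(line Z) ≈ 0.0324

0.570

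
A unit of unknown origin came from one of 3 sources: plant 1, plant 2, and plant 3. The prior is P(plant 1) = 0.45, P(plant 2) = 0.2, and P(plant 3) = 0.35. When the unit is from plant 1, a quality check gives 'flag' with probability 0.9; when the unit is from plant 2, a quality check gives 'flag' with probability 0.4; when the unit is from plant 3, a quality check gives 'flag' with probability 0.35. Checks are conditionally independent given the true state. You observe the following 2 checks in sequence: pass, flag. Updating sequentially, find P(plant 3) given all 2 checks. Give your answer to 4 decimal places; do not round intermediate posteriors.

After 'pass': normaliser = 0.1·0.4500 + 0.6·0.2000 + 0.65·0.3500; P(plant 1) ≈ 0.1146, P(plant 2) ≈ 0.3057, P(plant 3) ≈ 0.5796
After 'flag': normaliser = 0.9·0.1146 + 0.4·0.3057 + 0.35·0.5796; P(plant 1) ≈ 0.2409, P(plant 2) ≈ 0.2855, P(plant 3) ≈ 0.4736

0.4736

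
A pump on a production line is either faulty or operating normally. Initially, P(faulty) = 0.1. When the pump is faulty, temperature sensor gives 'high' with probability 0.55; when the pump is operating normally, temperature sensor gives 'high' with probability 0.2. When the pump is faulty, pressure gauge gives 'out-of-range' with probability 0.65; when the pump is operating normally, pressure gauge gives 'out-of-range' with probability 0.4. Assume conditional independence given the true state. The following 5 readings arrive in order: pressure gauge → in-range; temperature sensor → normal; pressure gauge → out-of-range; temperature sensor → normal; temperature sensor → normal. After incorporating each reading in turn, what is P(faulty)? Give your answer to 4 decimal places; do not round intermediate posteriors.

After pressure gauge='in-range': P(faulty) = 0.35·0.1000 / (0.35·0.1000 + 0.6·0.9000) ≈ 0.0609
After temperature sensor='normal': P(faulty) = 0.45·0.0609 / (0.45·0.0609 + 0.8·0.9391) ≈ 0.0352
After pressure gauge='out-of-range': P(faulty) = 0.65·0.0352 / (0.65·0.0352 + 0.4·0.9648) ≈ 0.0559
After temperature sensor='normal': P(faulty) = 0.45·0.0559 / (0.45·0.0559 + 0.8·0.9441) ≈ 0.0323
After temperature sensor='normal': P(faulty) = 0.45·0.0323 / (0.45·0.0323 + 0.8·0.9677) ≈ 0.0184

0.0184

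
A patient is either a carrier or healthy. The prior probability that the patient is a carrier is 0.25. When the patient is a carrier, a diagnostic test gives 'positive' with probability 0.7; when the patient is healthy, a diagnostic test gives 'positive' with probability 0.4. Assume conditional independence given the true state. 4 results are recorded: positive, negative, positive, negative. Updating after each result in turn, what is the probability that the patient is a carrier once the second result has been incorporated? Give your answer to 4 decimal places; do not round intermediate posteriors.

After 'positive': P(carrier) = 0.7·0.2500 / (0.7·0.2500 + 0.4·0.7500) ≈ 0.3684
After 'negative': P(carrier) = 0.3·0.3684 / (0.3·0.3684 + 0.6·0.6316) ≈ 0.2258

0.2258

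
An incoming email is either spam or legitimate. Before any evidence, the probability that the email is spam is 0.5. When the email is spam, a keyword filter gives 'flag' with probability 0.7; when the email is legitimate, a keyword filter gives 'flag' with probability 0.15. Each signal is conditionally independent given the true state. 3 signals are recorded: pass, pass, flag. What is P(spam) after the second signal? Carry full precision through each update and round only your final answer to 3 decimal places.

0.111

Apply Bayes' rule sequentially, carrying P(spam) forward.
After 'pass': P(spam) = 0.3·0.5000 / (0.3·0.5000 + 0.85·0.5000) ≈ 0.2609
After 'pass': P(spam) = 0.3·0.2609 / (0.3·0.2609 + 0.85·0.7391) ≈ 0.1108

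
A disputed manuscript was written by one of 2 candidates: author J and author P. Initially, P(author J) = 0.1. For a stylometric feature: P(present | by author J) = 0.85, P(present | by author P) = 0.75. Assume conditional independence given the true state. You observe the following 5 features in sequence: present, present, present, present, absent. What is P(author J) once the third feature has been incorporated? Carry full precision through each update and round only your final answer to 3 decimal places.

After 'present': P(author J) = 0.85·0.1000 / (0.85·0.1000 + 0.75·0.9000) ≈ 0.1118
After 'present': P(author J) = 0.85·0.1118 / (0.85·0.1118 + 0.75·0.8882) ≈ 0.1249
After 'present': P(author J) = 0.85·0.1249 / (0.85·0.1249 + 0.75·0.8751) ≈ 0.1392

0.139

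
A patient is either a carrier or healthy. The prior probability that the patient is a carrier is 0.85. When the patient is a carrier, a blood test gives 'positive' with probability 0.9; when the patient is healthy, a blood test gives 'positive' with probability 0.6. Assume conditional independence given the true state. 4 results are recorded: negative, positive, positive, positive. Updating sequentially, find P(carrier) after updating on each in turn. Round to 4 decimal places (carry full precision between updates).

After 'negative': P(carrier) = 0.1·0.8500 / (0.1·0.8500 + 0.4·0.1500) ≈ 0.5862
After 'positive': P(carrier) = 0.9·0.5862 / (0.9·0.5862 + 0.6·0.4138) ≈ 0.6800
After 'positive': P(carrier) = 0.9·0.6800 / (0.9·0.6800 + 0.6·0.3200) ≈ 0.7612
After 'positive': P(carrier) = 0.9·0.7612 / (0.9·0.7612 + 0.6·0.2388) ≈ 0.8270

0.8270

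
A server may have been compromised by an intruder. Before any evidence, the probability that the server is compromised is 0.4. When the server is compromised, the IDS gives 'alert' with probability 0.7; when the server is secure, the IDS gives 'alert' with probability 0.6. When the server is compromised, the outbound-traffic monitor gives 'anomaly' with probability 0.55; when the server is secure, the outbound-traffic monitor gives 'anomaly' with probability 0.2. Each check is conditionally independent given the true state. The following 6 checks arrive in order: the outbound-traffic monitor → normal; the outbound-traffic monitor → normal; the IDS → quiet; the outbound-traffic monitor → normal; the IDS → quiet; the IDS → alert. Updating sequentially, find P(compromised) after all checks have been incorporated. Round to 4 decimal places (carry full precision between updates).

After the outbound-traffic monitor='normal': P(compromised) = 0.45·0.4000 / (0.45·0.4000 + 0.8·0.6000) ≈ 0.2727
After the outbound-traffic monitor='normal': P(compromised) = 0.45·0.2727 / (0.45·0.2727 + 0.8·0.7273) ≈ 0.1742
After the IDS='quiet': P(compromised) = 0.3·0.1742 / (0.3·0.1742 + 0.4·0.8258) ≈ 0.1366
After the outbound-traffic monitor='normal': P(compromised) = 0.45·0.1366 / (0.45·0.1366 + 0.8·0.8634) ≈ 0.0817
After the IDS='quiet': P(compromised) = 0.3·0.0817 / (0.3·0.0817 + 0.4·0.9183) ≈ 0.0626
After the IDS='alert': P(compromised) = 0.7·0.0626 / (0.7·0.0626 + 0.6·0.9374) ≈ 0.0722

0.0722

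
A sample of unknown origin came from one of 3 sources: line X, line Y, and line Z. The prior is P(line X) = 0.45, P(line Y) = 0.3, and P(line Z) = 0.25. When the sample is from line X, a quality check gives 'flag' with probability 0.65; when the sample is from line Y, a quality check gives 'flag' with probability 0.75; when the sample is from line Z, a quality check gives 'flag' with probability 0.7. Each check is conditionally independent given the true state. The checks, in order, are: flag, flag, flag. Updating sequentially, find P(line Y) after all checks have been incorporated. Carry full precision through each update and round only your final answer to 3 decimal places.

0.377

After 'flag': normaliser = 0.65·0.4500 + 0.75·0.3000 + 0.7·0.2500; P(line X) ≈ 0.4224, P(line Y) ≈ 0.3249, P(line Z) ≈ 0.2527
After 'flag': normaliser = 0.65·0.4224 + 0.75·0.3249 + 0.7·0.2527; P(line X) ≈ 0.3950, P(line Y) ≈ 0.3506, P(line Z) ≈ 0.2545
After 'flag': normaliser = 0.65·0.3950 + 0.75·0.3506 + 0.7·0.2545; P(line X) ≈ 0.3679, P(line Y) ≈ 0.3768, P(line Z) ≈ 0.2553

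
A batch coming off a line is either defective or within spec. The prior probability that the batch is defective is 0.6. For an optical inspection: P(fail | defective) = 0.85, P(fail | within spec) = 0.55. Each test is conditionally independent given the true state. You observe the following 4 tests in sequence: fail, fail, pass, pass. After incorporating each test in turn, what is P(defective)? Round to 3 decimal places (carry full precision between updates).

After 'fail': P(defective) = 0.85·0.6000 / (0.85·0.6000 + 0.55·0.4000) ≈ 0.6986
After 'fail': P(defective) = 0.85·0.6986 / (0.85·0.6986 + 0.55·0.3014) ≈ 0.7818
After 'pass': P(defective) = 0.15·0.7818 / (0.15·0.7818 + 0.45·0.2182) ≈ 0.5443
After 'pass': P(defective) = 0.15·0.5443 / (0.15·0.5443 + 0.45·0.4557) ≈ 0.2847

0.285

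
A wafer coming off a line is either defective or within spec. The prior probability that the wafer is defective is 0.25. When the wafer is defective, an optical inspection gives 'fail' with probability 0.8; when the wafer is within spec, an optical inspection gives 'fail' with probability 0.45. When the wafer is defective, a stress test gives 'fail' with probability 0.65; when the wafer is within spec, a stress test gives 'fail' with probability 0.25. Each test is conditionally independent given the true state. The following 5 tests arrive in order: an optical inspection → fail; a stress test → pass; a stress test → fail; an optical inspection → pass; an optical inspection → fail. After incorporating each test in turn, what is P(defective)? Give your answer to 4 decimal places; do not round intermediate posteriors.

0.3173

After an optical inspection='fail': P(defective) = 0.8·0.2500 / (0.8·0.2500 + 0.45·0.7500) ≈ 0.3721
After a stress test='pass': P(defective) = 0.35·0.3721 / (0.35·0.3721 + 0.75·0.6279) ≈ 0.2166
After a stress test='fail': P(defective) = 0.65·0.2166 / (0.65·0.2166 + 0.25·0.7834) ≈ 0.4183
After an optical inspection='pass': P(defective) = 0.2·0.4183 / (0.2·0.4183 + 0.55·0.5817) ≈ 0.2073
After an optical inspection='fail': P(defective) = 0.8·0.2073 / (0.8·0.2073 + 0.45·0.7927) ≈ 0.3173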